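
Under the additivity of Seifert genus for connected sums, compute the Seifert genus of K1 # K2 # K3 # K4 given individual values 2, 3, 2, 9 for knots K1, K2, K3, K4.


The Seifert genus is additive under connected sum.
Seifert genus(K1 # K2 # K3 # K4) = (2) + (3) + (2) + (9)
= 16

16


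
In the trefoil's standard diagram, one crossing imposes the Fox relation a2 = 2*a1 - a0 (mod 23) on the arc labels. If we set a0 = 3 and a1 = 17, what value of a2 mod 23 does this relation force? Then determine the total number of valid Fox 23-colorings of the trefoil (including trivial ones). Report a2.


Step 1: Apply the given crossing relation 2*a1 - a0 - a2 = 0 (mod 23).
  a2 = 2*a1 - a0 mod 23
  a2 = 2*17 - 3 mod 23
  a2 = 34 - 3 mod 23
  a2 = 31 mod 23 = 8
Step 2: The trefoil has determinant 3.
  Number of Fox p-colorings (p prime) is p^2 if p = 3, else p.
  Since 23 does not divide 3, only trivial (constant) colorings exist.
  (So the trial a0 = 3, a1 = 17 with a0 != a1 does NOT extend to a valid coloring of the whole trefoil: the other two crossing relations require 3*(a1 - a0) = 0 (mod 23), which fails.)
  Total colorings = 23
Step 3: a2 = 8, total Fox 23-colorings = 23

8


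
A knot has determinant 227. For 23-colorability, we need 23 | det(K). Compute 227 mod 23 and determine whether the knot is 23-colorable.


Step 1: A knot is p-colorable if and only if p divides its determinant.
Step 2: Compute 227 mod 23.
227 = 9 * 23 + 20
Step 3: 227 mod 23 = 20
Step 4: The knot is 23-colorable: no

20


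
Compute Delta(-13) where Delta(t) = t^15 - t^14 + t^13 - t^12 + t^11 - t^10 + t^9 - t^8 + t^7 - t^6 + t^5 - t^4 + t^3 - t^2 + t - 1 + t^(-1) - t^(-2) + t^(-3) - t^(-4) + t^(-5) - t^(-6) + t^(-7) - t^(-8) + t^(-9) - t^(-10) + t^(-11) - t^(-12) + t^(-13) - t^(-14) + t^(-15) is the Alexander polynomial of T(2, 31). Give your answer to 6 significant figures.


Substituting t = -13 into Delta(t) = t^15 - t^14 + t^13 - t^12 + t^11 - t^10 + t^9 - t^8 + t^7 - t^6 + t^5 - t^4 + t^3 - t^2 + t - 1 + t^(-1) - t^(-2) + t^(-3) - t^(-4) + t^(-5) - t^(-6) + t^(-7) - t^(-8) + t^(-9) - t^(-10) + t^(-11) - t^(-12) + t^(-13) - t^(-14) + t^(-15):
Term values: (-51185893014090760) + (-3937376385699289) + (-302875106592253) + (-23298085122481) + (-1792160394037) + (-137858491849) + (-10604499373) + (-815730721) + (-62748517) + (-4826809) + (-371293) + (-28561) + (-2197) + (-169) + (-13) + (-1) + (-0.0769231) + (-0.00591716) + (-0.000455166) + (-3.50128e-05) + (-2.69329e-06) + (-2.07176e-07) + (-1.59366e-08) + (-1.22589e-09) + (-9.42996e-11) + (-7.25382e-12) + (-5.57986e-13) + (-4.2922e-14) + (-3.30169e-15) + (-2.53976e-16) + (-1.95366e-17)
Sum = -5.54513841e+16
Rounded to 6 significant figures: -5.54514e+16

-5.54514e+16


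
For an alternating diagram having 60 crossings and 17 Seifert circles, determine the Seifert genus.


For alternating knots, g = (c - s + 1)/2.
= (60 - 17 + 1)/2
= 44/2 = 22

22


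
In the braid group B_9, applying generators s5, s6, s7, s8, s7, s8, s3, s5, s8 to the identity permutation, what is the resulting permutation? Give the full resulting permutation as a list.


Starting with identity [1, 2, 3, 4, 5, 6, 7, 8, 9].
Apply generators in sequence:
  After s5: [1, 2, 3, 4, 6, 5, 7, 8, 9]
  After s6: [1, 2, 3, 4, 6, 7, 5, 8, 9]
  After s7: [1, 2, 3, 4, 6, 7, 8, 5, 9]
  After s8: [1, 2, 3, 4, 6, 7, 8, 9, 5]
  After s7: [1, 2, 3, 4, 6, 7, 9, 8, 5]
  After s8: [1, 2, 3, 4, 6, 7, 9, 5, 8]
  After s3: [1, 2, 4, 3, 6, 7, 9, 5, 8]
  After s5: [1, 2, 4, 3, 7, 6, 9, 5, 8]
  After s8: [1, 2, 4, 3, 7, 6, 9, 8, 5]
Final permutation: [1, 2, 4, 3, 7, 6, 9, 8, 5]

[1, 2, 4, 3, 7, 6, 9, 8, 5]


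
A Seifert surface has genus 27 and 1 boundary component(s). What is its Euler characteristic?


chi = 2 - 2g - b
= 2 - 2*27 - 1
= 2 - 54 - 1 = -53

-53


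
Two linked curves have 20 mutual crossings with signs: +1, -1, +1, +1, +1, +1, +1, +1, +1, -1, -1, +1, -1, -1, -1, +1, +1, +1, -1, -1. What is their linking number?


Step 1: Count positive crossings: 12
Step 2: Count negative crossings: 8
Step 3: Sum of signs = 12 - 8 = 4
Step 4: Linking number = sum/2 = 4/2 = 2

2


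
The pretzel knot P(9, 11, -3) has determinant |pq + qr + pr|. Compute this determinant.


Step 1: Compute pq + qr + pr.
pq = 9*11 = 99
qr = 11*(-3) = -33
pr = 9*(-3) = -27
pq + qr + pr = 99 + (-33) + (-27) = 39
Step 2: Take absolute value.
det(P(9,11,-3)) = |39| = 39

39


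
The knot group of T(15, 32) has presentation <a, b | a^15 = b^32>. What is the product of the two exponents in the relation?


The relation is a^15 = b^32.
Product of exponents = 15 * 32
= 480

480


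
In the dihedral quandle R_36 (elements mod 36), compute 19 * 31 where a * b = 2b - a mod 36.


19 * 31 = 2*31 - 19 mod 36
= 62 - 19 mod 36
= 43 mod 36 = 7

7


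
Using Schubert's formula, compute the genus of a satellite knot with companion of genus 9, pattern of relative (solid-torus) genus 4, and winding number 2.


Schubert: g(satellite) = g_rel(pattern) + |winding| * g(companion),
where g_rel(pattern) is the genus of the pattern relative to the solid torus.
= 4 + 2 * 9
= 4 + 18 = 22

22


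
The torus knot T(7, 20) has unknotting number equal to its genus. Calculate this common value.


For a torus knot T(p,q), both the unknotting number and genus equal (p-1)(q-1)/2.
= (7-1)(20-1)/2
= 6*19/2
= 114/2 = 57

57


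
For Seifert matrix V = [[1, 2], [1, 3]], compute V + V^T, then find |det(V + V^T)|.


Step 1: Form V + V^T where V = [[1, 2], [1, 3]]
  V^T = [[1, 1], [2, 3]]
  V + V^T = [[2, 3], [3, 6]]
Step 2: det(V + V^T) = 2*6 - 3*3
  = 12 - 9 = 3
Step 3: Knot determinant = |det(V + V^T)| = |3| = 3

3


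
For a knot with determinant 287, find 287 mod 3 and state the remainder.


Step 1: A knot is p-colorable if and only if p divides its determinant.
Step 2: Compute 287 mod 3.
287 = 95 * 3 + 2
Step 3: 287 mod 3 = 2
Step 4: The knot is 3-colorable: no

2


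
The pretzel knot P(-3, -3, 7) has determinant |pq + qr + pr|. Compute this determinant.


Step 1: Compute pq + qr + pr.
pq = (-3)*(-3) = 9
qr = (-3)*7 = -21
pr = (-3)*7 = -21
pq + qr + pr = 9 + (-21) + (-21) = -33
Step 2: Take absolute value.
det(P(-3,-3,7)) = |-33| = 33

33


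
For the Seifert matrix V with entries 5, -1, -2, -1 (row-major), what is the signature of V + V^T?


Step 1: V + V^T = [[10, -3], [-3, -2]]
Step 2: trace = 8, det = -29
Step 3: Discriminant = 8^2 - 4*(-29) = 180
Step 4: Eigenvalues: 10.7082, -2.7082
Step 5: Signature = (# positive eigenvalues) - (# negative eigenvalues) = 0

0


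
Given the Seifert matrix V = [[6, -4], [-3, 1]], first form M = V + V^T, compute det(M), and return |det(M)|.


Step 1: Form V + V^T where V = [[6, -4], [-3, 1]]
  V^T = [[6, -3], [-4, 1]]
  V + V^T = [[12, -7], [-7, 2]]
Step 2: det(V + V^T) = 12*2 - (-7)*(-7)
  = 24 - 49 = -25
Step 3: Knot determinant = |det(V + V^T)| = |-25| = 25

25


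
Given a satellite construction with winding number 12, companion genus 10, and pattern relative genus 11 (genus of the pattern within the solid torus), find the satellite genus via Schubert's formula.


Schubert: g(satellite) = g_rel(pattern) + |winding| * g(companion),
where g_rel(pattern) is the genus of the pattern relative to the solid torus.
= 11 + 12 * 10
= 11 + 120 = 131

131


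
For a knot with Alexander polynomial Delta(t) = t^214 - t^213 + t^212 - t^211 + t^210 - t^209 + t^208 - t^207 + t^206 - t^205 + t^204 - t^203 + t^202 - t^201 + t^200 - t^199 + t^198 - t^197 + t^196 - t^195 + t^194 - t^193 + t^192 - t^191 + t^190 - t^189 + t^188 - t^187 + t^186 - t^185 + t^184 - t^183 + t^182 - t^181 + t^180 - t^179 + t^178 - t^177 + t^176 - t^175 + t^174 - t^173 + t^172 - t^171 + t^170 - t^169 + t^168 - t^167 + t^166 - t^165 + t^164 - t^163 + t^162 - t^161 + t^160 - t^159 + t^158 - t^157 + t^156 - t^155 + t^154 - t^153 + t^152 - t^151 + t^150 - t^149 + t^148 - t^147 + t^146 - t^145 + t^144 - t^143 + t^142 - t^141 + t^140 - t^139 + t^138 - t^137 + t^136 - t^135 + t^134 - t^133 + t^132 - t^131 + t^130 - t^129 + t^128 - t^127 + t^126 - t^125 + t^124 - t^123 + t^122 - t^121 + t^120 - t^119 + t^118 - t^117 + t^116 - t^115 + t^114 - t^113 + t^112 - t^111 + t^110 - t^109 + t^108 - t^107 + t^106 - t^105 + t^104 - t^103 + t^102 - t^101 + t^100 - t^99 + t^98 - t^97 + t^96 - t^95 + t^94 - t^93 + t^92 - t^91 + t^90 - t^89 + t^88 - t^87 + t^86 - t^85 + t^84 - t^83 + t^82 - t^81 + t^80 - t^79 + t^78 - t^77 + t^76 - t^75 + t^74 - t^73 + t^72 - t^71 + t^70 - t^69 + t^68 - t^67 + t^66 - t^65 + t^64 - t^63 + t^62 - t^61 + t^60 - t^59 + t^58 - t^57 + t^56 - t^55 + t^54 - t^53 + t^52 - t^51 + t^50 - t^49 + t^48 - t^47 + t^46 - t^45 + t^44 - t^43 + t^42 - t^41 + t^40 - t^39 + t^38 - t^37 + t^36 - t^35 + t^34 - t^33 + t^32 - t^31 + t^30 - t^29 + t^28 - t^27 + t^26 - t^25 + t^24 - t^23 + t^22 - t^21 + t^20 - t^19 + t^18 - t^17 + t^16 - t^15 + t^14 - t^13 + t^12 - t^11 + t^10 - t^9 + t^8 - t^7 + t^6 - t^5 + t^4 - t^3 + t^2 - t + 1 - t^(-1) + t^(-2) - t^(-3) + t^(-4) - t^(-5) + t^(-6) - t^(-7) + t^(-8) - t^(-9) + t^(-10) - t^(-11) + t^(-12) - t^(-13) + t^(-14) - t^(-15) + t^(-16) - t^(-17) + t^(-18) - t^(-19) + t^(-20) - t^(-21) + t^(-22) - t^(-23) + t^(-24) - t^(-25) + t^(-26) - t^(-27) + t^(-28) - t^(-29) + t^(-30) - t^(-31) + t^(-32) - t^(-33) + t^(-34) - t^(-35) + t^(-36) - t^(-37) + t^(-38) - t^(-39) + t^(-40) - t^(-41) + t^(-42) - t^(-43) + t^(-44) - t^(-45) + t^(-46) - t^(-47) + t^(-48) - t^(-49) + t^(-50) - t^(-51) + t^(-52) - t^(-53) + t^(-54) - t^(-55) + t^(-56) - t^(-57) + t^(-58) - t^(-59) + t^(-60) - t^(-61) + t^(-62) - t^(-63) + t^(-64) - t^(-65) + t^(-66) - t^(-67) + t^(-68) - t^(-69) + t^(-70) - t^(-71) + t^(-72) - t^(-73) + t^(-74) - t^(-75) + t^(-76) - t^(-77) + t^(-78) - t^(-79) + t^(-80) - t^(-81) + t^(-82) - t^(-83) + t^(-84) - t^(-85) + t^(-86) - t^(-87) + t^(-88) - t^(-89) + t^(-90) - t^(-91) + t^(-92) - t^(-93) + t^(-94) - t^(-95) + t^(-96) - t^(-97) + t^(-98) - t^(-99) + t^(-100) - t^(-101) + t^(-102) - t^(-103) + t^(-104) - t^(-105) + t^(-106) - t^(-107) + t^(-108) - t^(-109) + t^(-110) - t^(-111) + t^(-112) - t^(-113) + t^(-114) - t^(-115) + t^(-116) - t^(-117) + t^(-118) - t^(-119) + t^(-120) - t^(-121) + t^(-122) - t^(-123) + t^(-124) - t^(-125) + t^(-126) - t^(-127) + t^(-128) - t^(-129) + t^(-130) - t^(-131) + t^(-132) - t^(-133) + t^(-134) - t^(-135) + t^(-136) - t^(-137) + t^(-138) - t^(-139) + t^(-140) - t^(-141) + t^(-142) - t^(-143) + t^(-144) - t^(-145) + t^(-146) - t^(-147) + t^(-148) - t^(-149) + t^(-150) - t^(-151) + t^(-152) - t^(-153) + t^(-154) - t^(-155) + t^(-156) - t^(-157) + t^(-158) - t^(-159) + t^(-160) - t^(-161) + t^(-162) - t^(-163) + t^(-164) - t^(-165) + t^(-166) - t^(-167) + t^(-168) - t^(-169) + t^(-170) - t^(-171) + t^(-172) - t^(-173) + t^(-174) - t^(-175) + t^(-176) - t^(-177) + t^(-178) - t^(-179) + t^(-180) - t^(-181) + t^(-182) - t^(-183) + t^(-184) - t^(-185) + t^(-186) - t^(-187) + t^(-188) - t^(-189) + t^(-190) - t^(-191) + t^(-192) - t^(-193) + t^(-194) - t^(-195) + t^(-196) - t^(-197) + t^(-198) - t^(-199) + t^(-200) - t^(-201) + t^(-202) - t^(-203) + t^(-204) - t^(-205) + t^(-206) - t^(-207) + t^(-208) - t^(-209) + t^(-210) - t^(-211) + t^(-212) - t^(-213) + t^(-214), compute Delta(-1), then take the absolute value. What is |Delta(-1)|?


Step 1: The polynomial has 429 terms with alternating signs, exponents from 214 down to -214.
Step 2: Substitute t = -1. The i-th term has coefficient (-1)^i and exponent (m-i),
  so its value is (-1)^i * (-1)^(m-i) = (-1)^m = 1 for every i.
Step 3: All 429 terms equal 1, so Delta(-1) = 429 * (1) = 429
Step 4: |Delta(-1)| = 429

429


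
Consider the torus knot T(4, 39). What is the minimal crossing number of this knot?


For a torus knot T(p, q) with gcd(p,q)=1,
the crossing number is min(p*(q-1), q*(p-1)).
p*(q-1) = 4*38 = 152
q*(p-1) = 39*3 = 117
min(152, 117) = 117

117


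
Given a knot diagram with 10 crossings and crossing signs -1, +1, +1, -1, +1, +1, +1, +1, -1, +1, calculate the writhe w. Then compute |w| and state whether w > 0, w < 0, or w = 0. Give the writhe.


Step 1: Count positive crossings (+1).
Positive crossings: 7
Step 2: Count negative crossings (-1).
Negative crossings: 3
Step 3: Writhe = (positive) - (negative)
w = 7 - 3 = 4
Step 4: |w| = 4, and w is positive

4


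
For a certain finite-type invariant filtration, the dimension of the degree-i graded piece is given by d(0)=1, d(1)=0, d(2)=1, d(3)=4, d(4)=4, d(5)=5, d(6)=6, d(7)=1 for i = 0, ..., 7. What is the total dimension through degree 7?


Total dimension = d(0) + d(1) + ... + d(7)
= 1 + 0 + 1 + 4 + 4 + 5 + 6 + 1
= 22

22


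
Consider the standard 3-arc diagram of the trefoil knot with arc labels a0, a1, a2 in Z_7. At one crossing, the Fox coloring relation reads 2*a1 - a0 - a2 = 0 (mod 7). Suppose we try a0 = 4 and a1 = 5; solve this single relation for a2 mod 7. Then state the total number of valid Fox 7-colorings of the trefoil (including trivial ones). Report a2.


Step 1: Apply the given crossing relation 2*a1 - a0 - a2 = 0 (mod 7).
  a2 = 2*a1 - a0 mod 7
  a2 = 2*5 - 4 mod 7
  a2 = 10 - 4 mod 7
  a2 = 6 mod 7 = 6
Step 2: The trefoil has determinant 3.
  Number of Fox p-colorings (p prime) is p^2 if p = 3, else p.
  Since 7 does not divide 3, only trivial (constant) colorings exist.
  (So the trial a0 = 4, a1 = 5 with a0 != a1 does NOT extend to a valid coloring of the whole trefoil: the other two crossing relations require 3*(a1 - a0) = 0 (mod 7), which fails.)
  Total colorings = 7
Step 3: a2 = 6, total Fox 7-colorings = 7

6


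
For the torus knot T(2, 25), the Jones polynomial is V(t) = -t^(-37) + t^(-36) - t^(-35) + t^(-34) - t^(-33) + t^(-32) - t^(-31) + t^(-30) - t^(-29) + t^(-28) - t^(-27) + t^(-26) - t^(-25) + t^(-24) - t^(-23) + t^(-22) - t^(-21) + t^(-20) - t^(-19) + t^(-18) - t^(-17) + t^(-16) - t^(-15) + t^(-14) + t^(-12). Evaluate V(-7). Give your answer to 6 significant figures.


Substituting t = -7 into V(t) = -t^(-37) + t^(-36) - t^(-35) + t^(-34) - t^(-33) + t^(-32) - t^(-31) + t^(-30) - t^(-29) + t^(-28) - t^(-27) + t^(-26) - t^(-25) + t^(-24) - t^(-23) + t^(-22) - t^(-21) + t^(-20) - t^(-19) + t^(-18) - t^(-17) + t^(-16) - t^(-15) + t^(-14) + t^(-12):
  (-)t^(-37) = 5.38732e-32
  (+)t^(-36) = 3.77112e-31
  (-)t^(-35) = 2.63979e-30
  (+)t^(-34) = 1.84785e-29
  (-)t^(-33) = 1.29349e-28
  (+)t^(-32) = 9.05446e-28
  (-)t^(-31) = 6.33812e-27
  (+)t^(-30) = 4.43669e-26
  (-)t^(-29) = 3.10568e-25
  (+)t^(-28) = 2.17398e-24
  (-)t^(-27) = 1.52178e-23
  (+)t^(-26) = 1.06525e-22
  (-)t^(-25) = 7.45674e-22
  (+)t^(-24) = 5.21972e-21
  (-)t^(-23) = 3.6538e-20
  (+)t^(-22) = 2.55766e-19
  (-)t^(-21) = 1.79036e-18
  (+)t^(-20) = 1.25325e-17
  (-)t^(-19) = 8.77278e-17
  (+)t^(-18) = 6.14095e-16
  (-)t^(-17) = 4.29866e-15
  (+)t^(-16) = 3.00906e-14
  (-)t^(-15) = 2.10634e-13
  (+)t^(-14) = 1.47444e-12
  (+)t^(-12) = 7.22476e-11
Sum = (5.38732e-32) + (3.77112e-31) + (2.63979e-30) + (1.84785e-29) + (1.29349e-28) + (9.05446e-28) + (6.33812e-27) + (4.43669e-26) + (3.10568e-25) + (2.17398e-24) + (1.52178e-23) + (1.06525e-22) + (7.45674e-22) + (5.21972e-21) + (3.6538e-20) + (2.55766e-19) + (1.79036e-18) + (1.25325e-17) + (8.77278e-17) + (6.14095e-16) + (4.29866e-15) + (3.00906e-14) + (2.10634e-13) + (1.47444e-12) + (7.22476e-11)
= 7.396779714e-11
Rounded to 6 significant figures: 7.39678e-11

7.39678e-11


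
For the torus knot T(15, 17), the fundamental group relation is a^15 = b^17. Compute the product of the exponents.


The relation is a^15 = b^17.
Product of exponents = 15 * 17
= 255

255


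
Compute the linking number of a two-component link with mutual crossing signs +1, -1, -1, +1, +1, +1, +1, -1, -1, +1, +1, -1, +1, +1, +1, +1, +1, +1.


Step 1: Count positive crossings: 13
Step 2: Count negative crossings: 5
Step 3: Sum of signs = 13 - 5 = 8
Step 4: Linking number = sum/2 = 8/2 = 4

4


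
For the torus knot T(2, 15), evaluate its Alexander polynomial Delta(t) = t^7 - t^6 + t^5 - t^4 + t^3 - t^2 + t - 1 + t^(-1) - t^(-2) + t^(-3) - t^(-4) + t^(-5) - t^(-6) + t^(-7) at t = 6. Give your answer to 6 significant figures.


Substituting t = 6 into Delta(t) = t^7 - t^6 + t^5 - t^4 + t^3 - t^2 + t - 1 + t^(-1) - t^(-2) + t^(-3) - t^(-4) + t^(-5) - t^(-6) + t^(-7):
Term values: (279936) + (-46656) + (7776) + (-1296) + (216) + (-36) + (6) + (-1) + (0.166667) + (-0.0277778) + (0.00462963) + (-0.000771605) + (0.000128601) + (-2.14335e-05) + (3.57225e-06)
Sum = 239945.1429
Rounded to 6 significant figures: 239945

239945


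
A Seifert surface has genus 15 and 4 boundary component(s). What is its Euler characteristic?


chi = 2 - 2g - b
= 2 - 2*15 - 4
= 2 - 30 - 4 = -32

-32


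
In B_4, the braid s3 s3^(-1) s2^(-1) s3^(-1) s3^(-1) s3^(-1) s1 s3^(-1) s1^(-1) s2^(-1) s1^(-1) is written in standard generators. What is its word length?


The word length counts the number of generators (including inverses).
Listing each generator: s3, s3^(-1), s2^(-1), s3^(-1), s3^(-1), s3^(-1), s1, s3^(-1), s1^(-1), s2^(-1), s1^(-1)
There are 11 generators in this braid word.

11


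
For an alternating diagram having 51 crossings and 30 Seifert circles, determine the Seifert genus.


For alternating knots, g = (c - s + 1)/2.
= (51 - 30 + 1)/2
= 22/2 = 11

11


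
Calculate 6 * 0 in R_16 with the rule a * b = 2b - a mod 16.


6 * 0 = 2*0 - 6 mod 16
= 0 - 6 mod 16
= -6 mod 16 = 10

10


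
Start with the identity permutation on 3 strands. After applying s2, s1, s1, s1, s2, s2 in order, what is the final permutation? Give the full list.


Starting with identity [1, 2, 3].
Apply generators in sequence:
  After s2: [1, 3, 2]
  After s1: [3, 1, 2]
  After s1: [1, 3, 2]
  After s1: [3, 1, 2]
  After s2: [3, 2, 1]
  After s2: [3, 1, 2]
Final permutation: [3, 1, 2]

[3, 1, 2]


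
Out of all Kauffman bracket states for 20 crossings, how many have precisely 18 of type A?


We choose which 18 of 20 crossings get A-smoothings.
C(20, 18) = 20! / (18! * 2!)
= 190

190


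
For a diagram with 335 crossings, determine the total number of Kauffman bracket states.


Each crossing contributes 2 choices (A-smoothing or B-smoothing).
Total states = 2^335 = 69992023193056381579920071267763883691301421788582797965624659405118495974380029543152421664737722368

69992023193056381579920071267763883691301421788582797965624659405118495974380029543152421664737722368


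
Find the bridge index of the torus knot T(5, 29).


The bridge number of T(p,q) is min(p,q).
min(5, 29) = 5

5


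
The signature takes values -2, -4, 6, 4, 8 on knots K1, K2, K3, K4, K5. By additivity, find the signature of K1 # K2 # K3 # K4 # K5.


The signature is additive under connected sum.
signature(K1 # K2 # K3 # K4 # K5) = (-2) + (-4) + (6) + (4) + (8)
= 12

12


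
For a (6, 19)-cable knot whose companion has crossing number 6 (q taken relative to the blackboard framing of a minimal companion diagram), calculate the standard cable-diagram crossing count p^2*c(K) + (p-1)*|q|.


Step 1: Each of the c(K) crossings of the companion diagram becomes p*p = p^2 crossings among the p parallel strands, and each of the |q| twists s_1 s_2 ... s_(p-1) adds (p-1) crossings.
  Crossings = p^2 * c(K) + (p-1)*|q|
Step 2: = 6^2 * 6 + (6-1)*19
Step 3: = 36*6 + 5*19
Step 4: = 216 + 95 = 311

311


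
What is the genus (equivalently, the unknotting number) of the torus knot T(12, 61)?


For a torus knot T(p,q), both the unknotting number and genus equal (p-1)(q-1)/2.
= (12-1)(61-1)/2
= 11*60/2
= 660/2 = 330

330


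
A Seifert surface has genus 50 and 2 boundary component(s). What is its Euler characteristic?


chi = 2 - 2g - b
= 2 - 2*50 - 2
= 2 - 100 - 2 = -100

-100


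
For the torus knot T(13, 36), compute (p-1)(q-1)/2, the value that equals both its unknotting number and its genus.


For a torus knot T(p,q), both the unknotting number and genus equal (p-1)(q-1)/2.
= (13-1)(36-1)/2
= 12*35/2
= 420/2 = 210

210


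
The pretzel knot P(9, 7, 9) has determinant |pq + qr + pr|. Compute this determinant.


Step 1: Compute pq + qr + pr.
pq = 9*7 = 63
qr = 7*9 = 63
pr = 9*9 = 81
pq + qr + pr = 63 + 63 + 81 = 207
Step 2: Take absolute value.
det(P(9,7,9)) = |207| = 207

207


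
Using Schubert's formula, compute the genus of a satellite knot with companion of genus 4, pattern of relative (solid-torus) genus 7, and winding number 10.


Schubert: g(satellite) = g_rel(pattern) + |winding| * g(companion),
where g_rel(pattern) is the genus of the pattern relative to the solid torus.
= 7 + 10 * 4
= 7 + 40 = 47

47


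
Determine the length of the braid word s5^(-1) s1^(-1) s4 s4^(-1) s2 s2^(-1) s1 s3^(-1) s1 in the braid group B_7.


The word length counts the number of generators (including inverses).
Listing each generator: s5^(-1), s1^(-1), s4, s4^(-1), s2, s2^(-1), s1, s3^(-1), s1
There are 9 generators in this braid word.

9


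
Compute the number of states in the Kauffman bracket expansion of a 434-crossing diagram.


Each crossing contributes 2 choices (A-smoothing or B-smoothing).
Total states = 2^434 = 44362715105933037753254626946289339254982993206013065202727673289833940924890009968639590497666233249558259375382457149263586525184

44362715105933037753254626946289339254982993206013065202727673289833940924890009968639590497666233249558259375382457149263586525184


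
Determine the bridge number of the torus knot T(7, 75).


The bridge number of T(p,q) is min(p,q).
min(7, 75) = 7

7


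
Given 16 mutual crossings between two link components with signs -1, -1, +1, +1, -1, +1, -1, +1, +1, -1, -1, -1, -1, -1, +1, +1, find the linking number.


Step 1: Count positive crossings: 7
Step 2: Count negative crossings: 9
Step 3: Sum of signs = 7 - 9 = -2
Step 4: Linking number = sum/2 = -2/2 = -1

-1


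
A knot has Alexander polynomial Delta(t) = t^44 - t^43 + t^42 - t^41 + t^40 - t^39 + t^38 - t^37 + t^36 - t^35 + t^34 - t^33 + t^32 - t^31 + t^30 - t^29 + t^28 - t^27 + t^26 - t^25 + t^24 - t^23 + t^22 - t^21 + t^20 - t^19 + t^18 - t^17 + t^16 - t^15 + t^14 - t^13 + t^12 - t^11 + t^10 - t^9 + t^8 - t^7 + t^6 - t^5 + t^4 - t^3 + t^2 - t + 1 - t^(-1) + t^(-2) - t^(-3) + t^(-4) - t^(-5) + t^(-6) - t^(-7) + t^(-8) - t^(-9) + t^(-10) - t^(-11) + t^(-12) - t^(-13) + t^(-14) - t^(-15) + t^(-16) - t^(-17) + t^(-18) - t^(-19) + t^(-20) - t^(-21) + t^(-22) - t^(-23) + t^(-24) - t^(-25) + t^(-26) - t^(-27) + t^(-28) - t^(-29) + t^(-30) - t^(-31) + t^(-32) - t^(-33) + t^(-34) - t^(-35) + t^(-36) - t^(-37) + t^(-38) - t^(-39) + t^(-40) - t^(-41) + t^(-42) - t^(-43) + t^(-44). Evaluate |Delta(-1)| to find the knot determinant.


Step 1: The polynomial has 89 terms with alternating signs, exponents from 44 down to -44.
Step 2: Substitute t = -1. The i-th term has coefficient (-1)^i and exponent (m-i),
  so its value is (-1)^i * (-1)^(m-i) = (-1)^m = 1 for every i.
Step 3: All 89 terms equal 1, so Delta(-1) = 89 * (1) = 89
Step 4: |Delta(-1)| = 89

89


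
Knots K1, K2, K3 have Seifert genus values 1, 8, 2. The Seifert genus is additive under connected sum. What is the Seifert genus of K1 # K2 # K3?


The Seifert genus is additive under connected sum.
Seifert genus(K1 # K2 # K3) = (1) + (8) + (2)
= 11

11


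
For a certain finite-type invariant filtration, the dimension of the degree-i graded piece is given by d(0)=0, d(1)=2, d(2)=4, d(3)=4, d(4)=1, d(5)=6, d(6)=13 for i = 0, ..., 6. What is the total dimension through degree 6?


Total dimension = d(0) + d(1) + ... + d(6)
= 0 + 2 + 4 + 4 + 1 + 6 + 13
= 30

30


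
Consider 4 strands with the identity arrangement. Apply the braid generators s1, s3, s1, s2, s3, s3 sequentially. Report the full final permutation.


Starting with identity [1, 2, 3, 4].
Apply generators in sequence:
  After s1: [2, 1, 3, 4]
  After s3: [2, 1, 4, 3]
  After s1: [1, 2, 4, 3]
  After s2: [1, 4, 2, 3]
  After s3: [1, 4, 3, 2]
  After s3: [1, 4, 2, 3]
Final permutation: [1, 4, 2, 3]

[1, 4, 2, 3]


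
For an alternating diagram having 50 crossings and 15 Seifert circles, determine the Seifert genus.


For alternating knots, g = (c - s + 1)/2.
= (50 - 15 + 1)/2
= 36/2 = 18

18


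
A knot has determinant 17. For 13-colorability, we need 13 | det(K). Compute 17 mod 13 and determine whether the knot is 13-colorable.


Step 1: A knot is p-colorable if and only if p divides its determinant.
Step 2: Compute 17 mod 13.
17 = 1 * 13 + 4
Step 3: 17 mod 13 = 4
Step 4: The knot is 13-colorable: no

4


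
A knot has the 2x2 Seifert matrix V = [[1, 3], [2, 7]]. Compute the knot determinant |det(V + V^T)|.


Step 1: Form V + V^T where V = [[1, 3], [2, 7]]
  V^T = [[1, 2], [3, 7]]
  V + V^T = [[2, 5], [5, 14]]
Step 2: det(V + V^T) = 2*14 - 5*5
  = 28 - 25 = 3
Step 3: Knot determinant = |det(V + V^T)| = |3| = 3

3


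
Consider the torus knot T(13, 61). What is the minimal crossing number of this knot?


For a torus knot T(p, q) with gcd(p,q)=1,
the crossing number is min(p*(q-1), q*(p-1)).
p*(q-1) = 13*60 = 780
q*(p-1) = 61*12 = 732
min(780, 732) = 732

732


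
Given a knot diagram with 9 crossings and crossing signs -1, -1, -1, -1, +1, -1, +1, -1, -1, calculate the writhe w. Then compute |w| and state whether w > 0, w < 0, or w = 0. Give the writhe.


Step 1: Count positive crossings (+1).
Positive crossings: 2
Step 2: Count negative crossings (-1).
Negative crossings: 7
Step 3: Writhe = (positive) - (negative)
w = 2 - 7 = -5
Step 4: |w| = 5, and w is negative

-5


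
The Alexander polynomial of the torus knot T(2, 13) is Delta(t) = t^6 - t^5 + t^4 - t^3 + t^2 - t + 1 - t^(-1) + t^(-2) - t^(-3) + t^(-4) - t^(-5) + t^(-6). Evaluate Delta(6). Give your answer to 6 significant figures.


Substituting t = 6 into Delta(t) = t^6 - t^5 + t^4 - t^3 + t^2 - t + 1 - t^(-1) + t^(-2) - t^(-3) + t^(-4) - t^(-5) + t^(-6):
Term values: (46656) + (-7776) + (1296) + (-216) + (36) + (-6) + (1) + (-0.166667) + (0.0277778) + (-0.00462963) + (0.000771605) + (-0.000128601) + (2.14335e-05)
Sum = 39990.85715
Rounded to 6 significant figures: 39990.9

39990.9


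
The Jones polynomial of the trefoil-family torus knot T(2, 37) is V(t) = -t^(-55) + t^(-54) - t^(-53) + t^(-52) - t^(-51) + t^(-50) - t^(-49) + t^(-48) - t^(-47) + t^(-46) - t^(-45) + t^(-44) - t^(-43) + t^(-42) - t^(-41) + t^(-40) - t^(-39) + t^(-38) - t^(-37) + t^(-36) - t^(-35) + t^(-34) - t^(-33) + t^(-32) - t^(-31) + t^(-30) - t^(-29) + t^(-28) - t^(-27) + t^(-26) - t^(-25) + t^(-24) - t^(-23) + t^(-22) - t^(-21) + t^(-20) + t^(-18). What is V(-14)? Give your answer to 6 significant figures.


Substituting t = -14 into V(t) = -t^(-55) + t^(-54) - t^(-53) + t^(-52) - t^(-51) + t^(-50) - t^(-49) + t^(-48) - t^(-47) + t^(-46) - t^(-45) + t^(-44) - t^(-43) + t^(-42) - t^(-41) + t^(-40) - t^(-39) + t^(-38) - t^(-37) + t^(-36) - t^(-35) + t^(-34) - t^(-33) + t^(-32) - t^(-31) + t^(-30) - t^(-29) + t^(-28) - t^(-27) + t^(-26) - t^(-25) + t^(-24) - t^(-23) + t^(-22) - t^(-21) + t^(-20) + t^(-18):
  (-)t^(-55) = 9.18244e-64
  (+)t^(-54) = 1.28554e-62
  (-)t^(-53) = 1.79976e-61
  (+)t^(-52) = 2.51966e-60
  (-)t^(-51) = 3.52753e-59
  (+)t^(-50) = 4.93854e-58
  (-)t^(-49) = 6.91395e-57
  (+)t^(-48) = 9.67953e-56
  (-)t^(-47) = 1.35513e-54
  (+)t^(-46) = 1.89719e-53
  (-)t^(-45) = 2.65606e-52
  (+)t^(-44) = 3.71849e-51
  (-)t^(-43) = 5.20588e-50
  (+)t^(-42) = 7.28824e-49
  (-)t^(-41) = 1.02035e-47
  (+)t^(-40) = 1.42849e-46
  (-)t^(-39) = 1.99989e-45
  (+)t^(-38) = 2.79985e-44
  (-)t^(-37) = 3.91979e-43
  (+)t^(-36) = 5.4877e-42
  (-)t^(-35) = 7.68279e-41
  (+)t^(-34) = 1.07559e-39
  (-)t^(-33) = 1.50583e-38
  (+)t^(-32) = 2.10816e-37
  (-)t^(-31) = 2.95142e-36
  (+)t^(-30) = 4.13199e-35
  (-)t^(-29) = 5.78478e-34
  (+)t^(-28) = 8.09869e-33
  (-)t^(-27) = 1.13382e-31
  (+)t^(-26) = 1.58734e-30
  (-)t^(-25) = 2.22228e-29
  (+)t^(-24) = 3.11119e-28
  (-)t^(-23) = 4.35567e-27
  (+)t^(-22) = 6.09794e-26
  (-)t^(-21) = 8.53712e-25
  (+)t^(-20) = 1.1952e-23
  (+)t^(-18) = 2.34258e-21
Sum = (9.18244e-64) + (1.28554e-62) + (1.79976e-61) + (2.51966e-60) + (3.52753e-59) + (4.93854e-58) + (6.91395e-57) + (9.67953e-56) + (1.35513e-54) + (1.89719e-53) + (2.65606e-52) + (3.71849e-51) + (5.20588e-50) + (7.28824e-49) + (1.02035e-47) + (1.42849e-46) + (1.99989e-45) + (2.79985e-44) + (3.91979e-43) + (5.4877e-42) + (7.68279e-41) + (1.07559e-39) + (1.50583e-38) + (2.10816e-37) + (2.95142e-36) + (4.13199e-35) + (5.78478e-34) + (8.09869e-33) + (1.13382e-31) + (1.58734e-30) + (2.22228e-29) + (3.11119e-28) + (4.35567e-27) + (6.09794e-26) + (8.53712e-25) + (1.1952e-23) + (2.34258e-21)
= 2.355456345e-21
Rounded to 6 significant figures: 2.35546e-21

2.35546e-21


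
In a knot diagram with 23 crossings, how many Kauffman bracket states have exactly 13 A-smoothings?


We choose which 13 of 23 crossings get A-smoothings.
C(23, 13) = 23! / (13! * 10!)
= 1144066

1144066


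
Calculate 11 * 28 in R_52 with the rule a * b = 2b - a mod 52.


11 * 28 = 2*28 - 11 mod 52
= 56 - 11 mod 52
= 45 mod 52 = 45

45


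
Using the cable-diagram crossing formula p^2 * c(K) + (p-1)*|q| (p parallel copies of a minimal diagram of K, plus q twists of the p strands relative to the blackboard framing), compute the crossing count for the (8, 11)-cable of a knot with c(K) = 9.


Step 1: Each of the c(K) crossings of the companion diagram becomes p*p = p^2 crossings among the p parallel strands, and each of the |q| twists s_1 s_2 ... s_(p-1) adds (p-1) crossings.
  Crossings = p^2 * c(K) + (p-1)*|q|
Step 2: = 8^2 * 9 + (8-1)*11
Step 3: = 64*9 + 7*11
Step 4: = 576 + 77 = 653

653


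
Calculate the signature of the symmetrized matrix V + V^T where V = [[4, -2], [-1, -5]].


Step 1: V + V^T = [[8, -3], [-3, -10]]
Step 2: trace = -2, det = -89
Step 3: Discriminant = (-2)^2 - 4*(-89) = 360
Step 4: Eigenvalues: 8.48683, -10.4868
Step 5: Signature = (# positive eigenvalues) - (# negative eigenvalues) = 0

0


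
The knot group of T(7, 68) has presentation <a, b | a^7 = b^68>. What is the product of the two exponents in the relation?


The relation is a^7 = b^68.
Product of exponents = 7 * 68
= 476

476


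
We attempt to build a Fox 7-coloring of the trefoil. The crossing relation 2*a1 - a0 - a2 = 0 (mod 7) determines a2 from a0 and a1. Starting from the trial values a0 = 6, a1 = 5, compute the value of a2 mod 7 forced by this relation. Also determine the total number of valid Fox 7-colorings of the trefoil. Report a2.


Step 1: Apply the given crossing relation 2*a1 - a0 - a2 = 0 (mod 7).
  a2 = 2*a1 - a0 mod 7
  a2 = 2*5 - 6 mod 7
  a2 = 10 - 6 mod 7
  a2 = 4 mod 7 = 4
Step 2: The trefoil has determinant 3.
  Number of Fox p-colorings (p prime) is p^2 if p = 3, else p.
  Since 7 does not divide 3, only trivial (constant) colorings exist.
  (So the trial a0 = 6, a1 = 5 with a0 != a1 does NOT extend to a valid coloring of the whole trefoil: the other two crossing relations require 3*(a1 - a0) = 0 (mod 7), which fails.)
  Total colorings = 7
Step 3: a2 = 4, total Fox 7-colorings = 7

4


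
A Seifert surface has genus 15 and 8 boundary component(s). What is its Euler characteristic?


chi = 2 - 2g - b
= 2 - 2*15 - 8
= 2 - 30 - 8 = -36

-36


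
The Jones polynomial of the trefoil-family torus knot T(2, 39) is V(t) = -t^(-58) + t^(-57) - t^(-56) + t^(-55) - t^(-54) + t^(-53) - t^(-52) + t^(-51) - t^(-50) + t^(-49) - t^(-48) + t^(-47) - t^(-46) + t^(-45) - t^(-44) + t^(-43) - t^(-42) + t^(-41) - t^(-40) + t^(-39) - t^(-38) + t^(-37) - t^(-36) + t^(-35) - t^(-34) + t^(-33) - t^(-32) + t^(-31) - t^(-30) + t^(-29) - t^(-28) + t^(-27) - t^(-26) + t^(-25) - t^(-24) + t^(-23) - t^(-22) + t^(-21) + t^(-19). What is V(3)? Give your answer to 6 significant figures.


Substituting t = 3 into V(t) = -t^(-58) + t^(-57) - t^(-56) + t^(-55) - t^(-54) + t^(-53) - t^(-52) + t^(-51) - t^(-50) + t^(-49) - t^(-48) + t^(-47) - t^(-46) + t^(-45) - t^(-44) + t^(-43) - t^(-42) + t^(-41) - t^(-40) + t^(-39) - t^(-38) + t^(-37) - t^(-36) + t^(-35) - t^(-34) + t^(-33) - t^(-32) + t^(-31) - t^(-30) + t^(-29) - t^(-28) + t^(-27) - t^(-26) + t^(-25) - t^(-24) + t^(-23) - t^(-22) + t^(-21) + t^(-19):
  (-)t^(-58) = -2.12308e-28
  (+)t^(-57) = 6.36925e-28
  (-)t^(-56) = -1.91078e-27
  (+)t^(-55) = 5.73233e-27
  (-)t^(-54) = -1.7197e-26
  (+)t^(-53) = 5.15909e-26
  (-)t^(-52) = -1.54773e-25
  (+)t^(-51) = 4.64319e-25
  (-)t^(-50) = -1.39296e-24
  (+)t^(-49) = 4.17887e-24
  (-)t^(-48) = -1.25366e-23
  (+)t^(-47) = 3.76098e-23
  (-)t^(-46) = -1.12829e-22
  (+)t^(-45) = 3.38488e-22
  (-)t^(-44) = -1.01546e-21
  (+)t^(-43) = 3.04639e-21
  (-)t^(-42) = -9.13918e-21
  (+)t^(-41) = 2.74175e-20
  (-)t^(-40) = -8.22526e-20
  (+)t^(-39) = 2.46758e-19
  (-)t^(-38) = -7.40274e-19
  (+)t^(-37) = 2.22082e-18
  (-)t^(-36) = -6.66246e-18
  (+)t^(-35) = 1.99874e-17
  (-)t^(-34) = -5.99622e-17
  (+)t^(-33) = 1.79887e-16
  (-)t^(-32) = -5.3966e-16
  (+)t^(-31) = 1.61898e-15
  (-)t^(-30) = -4.85694e-15
  (+)t^(-29) = 1.45708e-14
  (-)t^(-28) = -4.37124e-14
  (+)t^(-27) = 1.31137e-13
  (-)t^(-26) = -3.93412e-13
  (+)t^(-25) = 1.18024e-12
  (-)t^(-24) = -3.54071e-12
  (+)t^(-23) = 1.06221e-11
  (-)t^(-22) = -3.18664e-11
  (+)t^(-21) = 9.55991e-11
  (+)t^(-19) = 8.60392e-10
Sum = (-2.12308e-28) + (6.36925e-28) + (-1.91078e-27) + (5.73233e-27) + (-1.7197e-26) + (5.15909e-26) + (-1.54773e-25) + (4.64319e-25) + (-1.39296e-24) + (4.17887e-24) + (-1.25366e-23) + (3.76098e-23) + (-1.12829e-22) + (3.38488e-22) + (-1.01546e-21) + (3.04639e-21) + (-9.13918e-21) + (2.74175e-20) + (-8.22526e-20) + (2.46758e-19) + (-7.40274e-19) + (2.22082e-18) + (-6.66246e-18) + (1.99874e-17) + (-5.99622e-17) + (1.79887e-16) + (-5.3966e-16) + (1.61898e-15) + (-4.85694e-15) + (1.45708e-14) + (-4.37124e-14) + (1.31137e-13) + (-3.93412e-13) + (1.18024e-12) + (-3.54071e-12) + (1.06221e-11) + (-3.18664e-11) + (9.55991e-11) + (8.60392e-10)
= 9.32090897e-10
Rounded to 6 significant figures: 9.32091e-10

9.32091e-10


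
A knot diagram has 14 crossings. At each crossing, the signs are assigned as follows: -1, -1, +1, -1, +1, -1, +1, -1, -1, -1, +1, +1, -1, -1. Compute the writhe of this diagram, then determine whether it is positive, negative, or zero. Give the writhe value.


Step 1: Count positive crossings (+1).
Positive crossings: 5
Step 2: Count negative crossings (-1).
Negative crossings: 9
Step 3: Writhe = (positive) - (negative)
w = 5 - 9 = -4
Step 4: |w| = 4, and w is negative

-4


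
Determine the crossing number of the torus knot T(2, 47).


For a torus knot T(p, q) with gcd(p,q)=1,
the crossing number is min(p*(q-1), q*(p-1)).
p*(q-1) = 2*46 = 92
q*(p-1) = 47*1 = 47
min(92, 47) = 47

47


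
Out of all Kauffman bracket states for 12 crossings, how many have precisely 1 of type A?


We choose which 1 of 12 crossings get A-smoothings.
C(12, 1) = 12! / (1! * 11!)
= 12

12


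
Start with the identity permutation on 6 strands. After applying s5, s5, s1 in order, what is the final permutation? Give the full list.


Starting with identity [1, 2, 3, 4, 5, 6].
Apply generators in sequence:
  After s5: [1, 2, 3, 4, 6, 5]
  After s5: [1, 2, 3, 4, 5, 6]
  After s1: [2, 1, 3, 4, 5, 6]
Final permutation: [2, 1, 3, 4, 5, 6]

[2, 1, 3, 4, 5, 6]


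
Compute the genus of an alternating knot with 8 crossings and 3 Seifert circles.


For alternating knots, g = (c - s + 1)/2.
= (8 - 3 + 1)/2
= 6/2 = 3

3


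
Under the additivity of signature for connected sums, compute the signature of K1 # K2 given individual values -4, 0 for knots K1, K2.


The signature is additive under connected sum.
signature(K1 # K2) = (-4) + (0)
= -4

-4


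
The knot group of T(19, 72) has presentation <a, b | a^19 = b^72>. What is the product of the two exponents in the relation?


The relation is a^19 = b^72.
Product of exponents = 19 * 72
= 1368

1368


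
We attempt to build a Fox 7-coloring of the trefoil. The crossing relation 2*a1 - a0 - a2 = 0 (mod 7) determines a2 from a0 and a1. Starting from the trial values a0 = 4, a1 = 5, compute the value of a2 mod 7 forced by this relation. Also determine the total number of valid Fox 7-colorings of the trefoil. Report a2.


Step 1: Apply the given crossing relation 2*a1 - a0 - a2 = 0 (mod 7).
  a2 = 2*a1 - a0 mod 7
  a2 = 2*5 - 4 mod 7
  a2 = 10 - 4 mod 7
  a2 = 6 mod 7 = 6
Step 2: The trefoil has determinant 3.
  Number of Fox p-colorings (p prime) is p^2 if p = 3, else p.
  Since 7 does not divide 3, only trivial (constant) colorings exist.
  (So the trial a0 = 4, a1 = 5 with a0 != a1 does NOT extend to a valid coloring of the whole trefoil: the other two crossing relations require 3*(a1 - a0) = 0 (mod 7), which fails.)
  Total colorings = 7
Step 3: a2 = 6, total Fox 7-colorings = 7

6


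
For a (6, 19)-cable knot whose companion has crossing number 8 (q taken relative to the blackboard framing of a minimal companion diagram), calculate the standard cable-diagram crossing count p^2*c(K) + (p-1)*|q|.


Step 1: Each of the c(K) crossings of the companion diagram becomes p*p = p^2 crossings among the p parallel strands, and each of the |q| twists s_1 s_2 ... s_(p-1) adds (p-1) crossings.
  Crossings = p^2 * c(K) + (p-1)*|q|
Step 2: = 6^2 * 8 + (6-1)*19
Step 3: = 36*8 + 5*19
Step 4: = 288 + 95 = 383

383


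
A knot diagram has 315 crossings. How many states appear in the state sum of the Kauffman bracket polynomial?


Each crossing contributes 2 choices (A-smoothing or B-smoothing).
Total states = 2^315 = 66749594872528440074844428317798503581334516323645399060845050244444366430645017188217565216768

66749594872528440074844428317798503581334516323645399060845050244444366430645017188217565216768


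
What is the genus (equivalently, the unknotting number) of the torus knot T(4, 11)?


For a torus knot T(p,q), both the unknotting number and genus equal (p-1)(q-1)/2.
= (4-1)(11-1)/2
= 3*10/2
= 30/2 = 15

15


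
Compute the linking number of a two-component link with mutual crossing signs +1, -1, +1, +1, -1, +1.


Step 1: Count positive crossings: 4
Step 2: Count negative crossings: 2
Step 3: Sum of signs = 4 - 2 = 2
Step 4: Linking number = sum/2 = 2/2 = 1

1


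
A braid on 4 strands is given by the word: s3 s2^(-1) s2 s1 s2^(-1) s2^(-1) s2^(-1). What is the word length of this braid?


The word length counts the number of generators (including inverses).
Listing each generator: s3, s2^(-1), s2, s1, s2^(-1), s2^(-1), s2^(-1)
There are 7 generators in this braid word.

7


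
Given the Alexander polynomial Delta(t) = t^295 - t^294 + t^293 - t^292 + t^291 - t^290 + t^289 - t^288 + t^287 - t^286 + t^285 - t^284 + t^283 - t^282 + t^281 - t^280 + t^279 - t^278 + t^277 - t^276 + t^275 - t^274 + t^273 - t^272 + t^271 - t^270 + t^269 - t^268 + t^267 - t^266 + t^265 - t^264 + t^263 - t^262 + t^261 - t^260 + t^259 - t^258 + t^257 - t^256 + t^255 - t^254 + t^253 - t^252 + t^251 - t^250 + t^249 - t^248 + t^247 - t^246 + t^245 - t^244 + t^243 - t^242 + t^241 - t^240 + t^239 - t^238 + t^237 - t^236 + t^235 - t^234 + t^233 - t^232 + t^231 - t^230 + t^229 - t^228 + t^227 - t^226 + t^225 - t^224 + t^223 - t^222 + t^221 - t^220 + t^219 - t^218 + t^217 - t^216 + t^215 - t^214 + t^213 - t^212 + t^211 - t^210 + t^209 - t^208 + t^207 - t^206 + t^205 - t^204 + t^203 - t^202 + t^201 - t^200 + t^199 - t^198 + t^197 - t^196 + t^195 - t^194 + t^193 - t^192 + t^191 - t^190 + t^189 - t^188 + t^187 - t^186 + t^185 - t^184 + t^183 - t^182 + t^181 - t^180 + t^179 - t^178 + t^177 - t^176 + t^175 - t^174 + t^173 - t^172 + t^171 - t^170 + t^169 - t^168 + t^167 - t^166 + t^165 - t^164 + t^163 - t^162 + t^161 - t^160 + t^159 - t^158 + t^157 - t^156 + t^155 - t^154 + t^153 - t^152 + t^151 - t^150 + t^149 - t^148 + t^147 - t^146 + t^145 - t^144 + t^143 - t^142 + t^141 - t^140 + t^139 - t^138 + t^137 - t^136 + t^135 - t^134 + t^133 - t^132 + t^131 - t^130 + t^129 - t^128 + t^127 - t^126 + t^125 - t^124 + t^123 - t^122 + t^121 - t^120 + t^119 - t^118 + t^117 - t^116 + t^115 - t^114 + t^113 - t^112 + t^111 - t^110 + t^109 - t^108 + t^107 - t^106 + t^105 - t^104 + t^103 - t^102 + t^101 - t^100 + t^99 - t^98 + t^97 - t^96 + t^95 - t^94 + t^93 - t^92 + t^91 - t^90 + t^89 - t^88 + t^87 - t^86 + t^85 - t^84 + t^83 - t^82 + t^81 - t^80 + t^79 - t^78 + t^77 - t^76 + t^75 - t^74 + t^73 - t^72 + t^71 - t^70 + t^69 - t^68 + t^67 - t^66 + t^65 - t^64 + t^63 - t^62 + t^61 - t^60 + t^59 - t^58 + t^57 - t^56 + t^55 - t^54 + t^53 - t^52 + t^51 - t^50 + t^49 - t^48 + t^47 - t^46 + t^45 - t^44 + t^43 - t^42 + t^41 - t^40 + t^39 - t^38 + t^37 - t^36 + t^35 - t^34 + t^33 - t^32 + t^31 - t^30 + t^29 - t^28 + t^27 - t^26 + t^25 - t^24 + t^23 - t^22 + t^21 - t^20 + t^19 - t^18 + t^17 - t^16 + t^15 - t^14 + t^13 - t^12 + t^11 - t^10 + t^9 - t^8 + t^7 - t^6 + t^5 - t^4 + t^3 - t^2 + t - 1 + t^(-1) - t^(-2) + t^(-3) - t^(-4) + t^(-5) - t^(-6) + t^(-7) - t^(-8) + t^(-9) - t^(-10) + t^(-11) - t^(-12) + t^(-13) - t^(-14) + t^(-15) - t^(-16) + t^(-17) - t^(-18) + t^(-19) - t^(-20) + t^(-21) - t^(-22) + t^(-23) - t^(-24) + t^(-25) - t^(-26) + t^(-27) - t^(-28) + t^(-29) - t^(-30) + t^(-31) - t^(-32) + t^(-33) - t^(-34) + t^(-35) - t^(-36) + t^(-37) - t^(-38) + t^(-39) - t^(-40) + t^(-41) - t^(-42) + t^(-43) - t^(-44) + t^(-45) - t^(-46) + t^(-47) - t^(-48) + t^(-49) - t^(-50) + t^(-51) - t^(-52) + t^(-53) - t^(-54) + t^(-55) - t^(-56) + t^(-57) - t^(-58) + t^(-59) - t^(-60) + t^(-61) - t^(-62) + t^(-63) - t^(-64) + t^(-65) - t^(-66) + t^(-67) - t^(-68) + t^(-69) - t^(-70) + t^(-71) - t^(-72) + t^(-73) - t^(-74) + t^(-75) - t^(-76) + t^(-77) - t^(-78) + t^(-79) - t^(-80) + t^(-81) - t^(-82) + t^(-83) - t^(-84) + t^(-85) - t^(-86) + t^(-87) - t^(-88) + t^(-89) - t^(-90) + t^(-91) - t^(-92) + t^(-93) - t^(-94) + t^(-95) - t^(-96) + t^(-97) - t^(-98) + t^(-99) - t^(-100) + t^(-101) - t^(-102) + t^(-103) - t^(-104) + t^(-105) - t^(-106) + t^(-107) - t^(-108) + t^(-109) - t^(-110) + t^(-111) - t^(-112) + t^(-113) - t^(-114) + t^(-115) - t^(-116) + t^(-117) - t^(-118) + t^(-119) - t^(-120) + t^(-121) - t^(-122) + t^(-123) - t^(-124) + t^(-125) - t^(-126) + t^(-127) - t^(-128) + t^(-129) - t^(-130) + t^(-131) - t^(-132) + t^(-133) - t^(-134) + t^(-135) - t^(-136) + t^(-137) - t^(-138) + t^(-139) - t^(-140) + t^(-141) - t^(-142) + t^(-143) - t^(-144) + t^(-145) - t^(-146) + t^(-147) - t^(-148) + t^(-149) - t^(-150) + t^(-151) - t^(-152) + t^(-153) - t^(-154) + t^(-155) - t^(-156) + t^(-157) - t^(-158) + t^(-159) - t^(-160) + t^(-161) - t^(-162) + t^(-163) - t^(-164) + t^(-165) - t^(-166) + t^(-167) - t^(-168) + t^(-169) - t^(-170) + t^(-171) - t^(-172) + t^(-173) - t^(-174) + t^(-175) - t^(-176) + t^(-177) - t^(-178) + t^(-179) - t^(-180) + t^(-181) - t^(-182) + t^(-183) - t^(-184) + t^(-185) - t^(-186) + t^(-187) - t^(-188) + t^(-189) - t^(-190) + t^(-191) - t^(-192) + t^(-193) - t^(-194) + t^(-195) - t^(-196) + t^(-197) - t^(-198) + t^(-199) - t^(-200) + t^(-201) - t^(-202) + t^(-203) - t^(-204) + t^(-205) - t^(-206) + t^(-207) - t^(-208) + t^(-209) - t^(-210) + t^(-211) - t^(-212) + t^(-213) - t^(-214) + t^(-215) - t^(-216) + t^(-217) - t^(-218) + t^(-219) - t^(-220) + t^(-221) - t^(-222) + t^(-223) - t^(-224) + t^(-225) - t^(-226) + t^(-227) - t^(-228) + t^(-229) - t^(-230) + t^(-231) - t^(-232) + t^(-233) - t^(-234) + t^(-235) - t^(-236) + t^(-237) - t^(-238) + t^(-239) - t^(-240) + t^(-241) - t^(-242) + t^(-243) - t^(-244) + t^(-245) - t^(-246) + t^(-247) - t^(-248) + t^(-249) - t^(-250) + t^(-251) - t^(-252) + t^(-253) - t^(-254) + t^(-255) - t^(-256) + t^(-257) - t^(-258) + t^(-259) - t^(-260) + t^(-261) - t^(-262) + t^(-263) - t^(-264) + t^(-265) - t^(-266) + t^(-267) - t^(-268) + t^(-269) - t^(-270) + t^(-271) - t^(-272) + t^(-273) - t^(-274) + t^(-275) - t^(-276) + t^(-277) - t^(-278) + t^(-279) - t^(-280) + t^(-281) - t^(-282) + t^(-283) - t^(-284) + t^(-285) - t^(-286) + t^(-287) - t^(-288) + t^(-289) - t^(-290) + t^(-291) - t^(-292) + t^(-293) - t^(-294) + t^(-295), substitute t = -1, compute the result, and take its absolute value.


Step 1: The polynomial has 591 terms with alternating signs, exponents from 295 down to -295.
Step 2: Substitute t = -1. The i-th term has coefficient (-1)^i and exponent (m-i),
  so its value is (-1)^i * (-1)^(m-i) = (-1)^m = -1 for every i.
Step 3: All 591 terms equal -1, so Delta(-1) = 591 * (-1) = -591
Step 4: |Delta(-1)| = 591

591
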